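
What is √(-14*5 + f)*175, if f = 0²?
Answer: 175*I*√70 ≈ 1464.2*I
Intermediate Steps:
f = 0
√(-14*5 + f)*175 = √(-14*5 + 0)*175 = √(-70 + 0)*175 = √(-70)*175 = (I*√70)*175 = 175*I*√70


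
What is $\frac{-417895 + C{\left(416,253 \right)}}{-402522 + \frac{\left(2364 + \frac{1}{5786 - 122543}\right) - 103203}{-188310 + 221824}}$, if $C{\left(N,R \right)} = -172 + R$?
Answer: $\frac{408725929015443}{393769495993570} \approx 1.038$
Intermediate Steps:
$\frac{-417895 + C{\left(416,253 \right)}}{-402522 + \frac{\left(2364 + \frac{1}{5786 - 122543}\right) - 103203}{-188310 + 221824}} = \frac{-417895 + \left(-172 + 253\right)}{-402522 + \frac{\left(2364 + \frac{1}{5786 - 122543}\right) - 103203}{-188310 + 221824}} = \frac{-417895 + 81}{-402522 + \frac{\left(2364 + \frac{1}{-116757}\right) - 103203}{33514}} = - \frac{417814}{-402522 + \left(\left(2364 - \frac{1}{116757}\right) - 103203\right) \frac{1}{33514}} = - \frac{417814}{-402522 + \left(\frac{276013547}{116757} - 103203\right) \frac{1}{33514}} = - \frac{417814}{-402522 - \frac{5886829562}{1956497049}} = - \frac{417814}{- \frac{787538991987140}{1956497049}} = \left(-417814\right) \left(- \frac{1956497049}{787538991987140}\right) = \frac{408725929015443}{393769495993570}$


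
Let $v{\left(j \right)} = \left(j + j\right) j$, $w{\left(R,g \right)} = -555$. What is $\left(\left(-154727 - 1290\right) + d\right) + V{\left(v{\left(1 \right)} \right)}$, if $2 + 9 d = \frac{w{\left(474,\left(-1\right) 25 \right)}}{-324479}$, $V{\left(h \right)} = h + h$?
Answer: $- \frac{455607128446}{2920311} \approx -1.5601 \cdot 10^{5}$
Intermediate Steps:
$v{\left(j \right)} = 2 j^{2}$ ($v{\left(j \right)} = 2 j j = 2 j^{2}$)
$V{\left(h \right)} = 2 h$
$d = - \frac{648403}{2920311}$ ($d = - \frac{2}{9} + \frac{\left(-555\right) \frac{1}{-324479}}{9} = - \frac{2}{9} + \frac{\left(-555\right) \left(- \frac{1}{324479}\right)}{9} = - \frac{2}{9} + \frac{1}{9} \cdot \frac{555}{324479} = - \frac{2}{9} + \frac{185}{973437} = - \frac{648403}{2920311} \approx -0.22203$)
$\left(\left(-154727 - 1290\right) + d\right) + V{\left(v{\left(1 \right)} \right)} = \left(\left(-154727 - 1290\right) - \frac{648403}{2920311}\right) + 2 \cdot 2 \cdot 1^{2} = \left(\left(-154727 - 1290\right) - \frac{648403}{2920311}\right) + 2 \cdot 2 \cdot 1 = \left(-156017 - \frac{648403}{2920311}\right) + 2 \cdot 2 = - \frac{455618809690}{2920311} + 4 = - \frac{455607128446}{2920311}$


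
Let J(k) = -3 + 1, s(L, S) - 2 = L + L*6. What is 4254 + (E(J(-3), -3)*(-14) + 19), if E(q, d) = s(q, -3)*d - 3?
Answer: 3811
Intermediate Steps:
s(L, S) = 2 + 7*L (s(L, S) = 2 + (L + L*6) = 2 + (L + 6*L) = 2 + 7*L)
J(k) = -2
E(q, d) = -3 + d*(2 + 7*q) (E(q, d) = (2 + 7*q)*d - 3 = d*(2 + 7*q) - 3 = -3 + d*(2 + 7*q))
4254 + (E(J(-3), -3)*(-14) + 19) = 4254 + ((-3 - 3*(2 + 7*(-2)))*(-14) + 19) = 4254 + ((-3 - 3*(2 - 14))*(-14) + 19) = 4254 + ((-3 - 3*(-12))*(-14) + 19) = 4254 + ((-3 + 36)*(-14) + 19) = 4254 + (33*(-14) + 19) = 4254 + (-462 + 19) = 4254 - 443 = 3811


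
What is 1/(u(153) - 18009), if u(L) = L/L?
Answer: -1/18008 ≈ -5.5531e-5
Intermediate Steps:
u(L) = 1
1/(u(153) - 18009) = 1/(1 - 18009) = 1/(-18008) = -1/18008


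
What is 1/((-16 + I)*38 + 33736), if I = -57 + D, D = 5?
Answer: 1/31152 ≈ 3.2101e-5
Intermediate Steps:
I = -52 (I = -57 + 5 = -52)
1/((-16 + I)*38 + 33736) = 1/((-16 - 52)*38 + 33736) = 1/(-68*38 + 33736) = 1/(-2584 + 33736) = 1/31152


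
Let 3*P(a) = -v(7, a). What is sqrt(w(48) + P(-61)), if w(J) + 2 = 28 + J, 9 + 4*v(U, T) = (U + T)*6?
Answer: sqrt(407)/2 ≈ 10.087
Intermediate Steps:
v(U, T) = -9/4 + 3*T/2 + 3*U/2 (v(U, T) = -9/4 + ((U + T)*6)/4 = -9/4 + ((T + U)*6)/4 = -9/4 + (6*T + 6*U)/4 = -9/4 + (3*T/2 + 3*U/2) = -9/4 + 3*T/2 + 3*U/2)
w(J) = 26 + J (w(J) = -2 + (28 + J) = 26 + J)
P(a) = -11/4 - a/2 (P(a) = (-(-9/4 + 3*a/2 + (3/2)*7))/3 = (-(-9/4 + 3*a/2 + 21/2))/3 = (-(33/4 + 3*a/2))/3 = (-33/4 - 3*a/2)/3 = -11/4 - a/2)
sqrt(w(48) + P(-61)) = sqrt((26 + 48) + (-11/4 - 1/2*(-61))) = sqrt(74 + (-11/4 + 61/2)) = sqrt(74 + 111/4) = sqrt(407/4) = sqrt(407)/2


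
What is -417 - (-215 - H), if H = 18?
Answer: -184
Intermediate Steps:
-417 - (-215 - H) = -417 - (-215 - 1*18) = -417 - (-215 - 18) = -417 - 1*(-233) = -417 + 233 = -184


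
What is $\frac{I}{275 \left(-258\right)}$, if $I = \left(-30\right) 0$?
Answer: $0$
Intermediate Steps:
$I = 0$
$\frac{I}{275 \left(-258\right)} = \frac{0}{275 \left(-258\right)} = \frac{0}{-70950} = 0 \left(- \frac{1}{70950}\right) = 0$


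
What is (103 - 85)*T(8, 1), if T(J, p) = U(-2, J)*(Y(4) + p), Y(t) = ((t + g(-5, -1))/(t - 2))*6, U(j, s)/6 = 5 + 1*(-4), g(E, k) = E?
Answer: -216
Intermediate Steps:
U(j, s) = 6 (U(j, s) = 6*(5 + 1*(-4)) = 6*(5 - 4) = 6*1 = 6)
Y(t) = 6*(-5 + t)/(-2 + t) (Y(t) = ((t - 5)/(t - 2))*6 = ((-5 + t)/(-2 + t))*6 = 6*(-5 + t)/(-2 + t))
T(J, p) = -18 + 6*p (T(J, p) = 6*(6*(-5 + 4)/(-2 + 4) + p) = 6*(6*(-1)/2 + p) = 6*(6*(1/2)*(-1) + p) = 6*(-3 + p) = -18 + 6*p)
(103 - 85)*T(8, 1) = (103 - 85)*(-18 + 6*1) = 18*(-18 + 6) = 18*(-12) = -216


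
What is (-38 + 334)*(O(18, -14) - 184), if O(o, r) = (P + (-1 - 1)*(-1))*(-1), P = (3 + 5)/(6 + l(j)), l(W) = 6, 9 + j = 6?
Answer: -165760/3 ≈ -55253.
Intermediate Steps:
j = -3 (j = -9 + 6 = -3)
P = ⅔ (P = (3 + 5)/(6 + 6) = 8/12 = 8*(1/12) = ⅔ ≈ 0.66667)
O(o, r) = -8/3 (O(o, r) = (⅔ + (-1 - 1)*(-1))*(-1) = (⅔ - 2*(-1))*(-1) = (⅔ + 2)*(-1) = (8/3)*(-1) = -8/3)
(-38 + 334)*(O(18, -14) - 184) = (-38 + 334)*(-8/3 - 184) = 296*(-560/3) = -165760/3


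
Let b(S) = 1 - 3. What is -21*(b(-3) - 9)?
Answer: 231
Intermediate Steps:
b(S) = -2
-21*(b(-3) - 9) = -21*(-2 - 9) = -21*(-11) = 231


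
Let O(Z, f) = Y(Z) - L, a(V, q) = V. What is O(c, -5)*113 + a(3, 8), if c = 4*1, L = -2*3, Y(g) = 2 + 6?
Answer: 1585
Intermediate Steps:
Y(g) = 8
L = -6
c = 4
O(Z, f) = 14 (O(Z, f) = 8 - 1*(-6) = 8 + 6 = 14)
O(c, -5)*113 + a(3, 8) = 14*113 + 3 = 1582 + 3 = 1585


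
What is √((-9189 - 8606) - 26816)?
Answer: I*√44611 ≈ 211.21*I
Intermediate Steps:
√((-9189 - 8606) - 26816) = √(-17795 - 26816) = √(-44611) = I*√44611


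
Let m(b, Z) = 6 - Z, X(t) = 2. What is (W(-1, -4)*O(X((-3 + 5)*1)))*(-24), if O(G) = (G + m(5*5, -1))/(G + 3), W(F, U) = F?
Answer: 216/5 ≈ 43.200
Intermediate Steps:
O(G) = (7 + G)/(3 + G) (O(G) = (G + (6 - 1*(-1)))/(G + 3) = (G + (6 + 1))/(3 + G) = (G + 7)/(3 + G) = (7 + G)/(3 + G))
(W(-1, -4)*O(X((-3 + 5)*1)))*(-24) = -(7 + 2)/(3 + 2)*(-24) = -9/5*(-24) = 216/5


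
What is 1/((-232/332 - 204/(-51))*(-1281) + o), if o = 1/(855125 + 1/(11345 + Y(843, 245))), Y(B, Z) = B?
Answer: -865047870583/3658151954258390 ≈ -0.00023647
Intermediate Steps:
o = 12188/10422263501 (o = 1/(855125 + 1/(11345 + 843)) = 1/(855125 + 1/12188) = 1/(10422263501/12188) = 12188/10422263501 ≈ 1.1694e-6)
1/((-232/332 - 204/(-51))*(-1281) + o) = 1/((-232/332 - 204/(-51))*(-1281) + 12188/10422263501) = 1/((-232*1/332 - 204*(-1/51))*(-1281) + 12188/10422263501) = 1/((-58/83 + 4)*(-1281) + 12188/10422263501) = 1/((274/83)*(-1281) + 12188/10422263501) = 1/(-350994/83 + 12188/10422263501) = 1/(-3658151954258390/865047870583) = -865047870583/3658151954258390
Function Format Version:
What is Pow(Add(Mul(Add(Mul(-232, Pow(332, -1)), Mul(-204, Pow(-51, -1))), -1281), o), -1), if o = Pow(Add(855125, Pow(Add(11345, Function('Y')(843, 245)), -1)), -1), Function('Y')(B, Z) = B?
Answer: Rational(-865047870583, 3658151954258390) ≈ -0.00023647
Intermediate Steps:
o = Rational(12188, 10422263501) (o = Pow(Add(855125, Pow(Add(11345, 843), -1)), -1) = Pow(Add(855125, Pow(12188, -1)), -1) = Pow(Add(855125, Rational(1, 12188)), -1) = Pow(Rational(10422263501, 12188), -1) = Rational(12188, 10422263501) ≈ 1.1694e-6)
Pow(Add(Mul(Add(Mul(-232, Pow(332, -1)), Mul(-204, Pow(-51, -1))), -1281), o), -1) = Pow(Add(Mul(Add(Mul(-232, Pow(332, -1)), Mul(-204, Pow(-51, -1))), -1281), Rational(12188, 10422263501)), -1) = Pow(Add(Mul(Add(Mul(-232, Rational(1, 332)), Mul(-204, Rational(-1, 51))), -1281), Rational(12188, 10422263501)), -1) = Pow(Add(Mul(Add(Rational(-58, 83), 4), -1281), Rational(12188, 10422263501)), -1) = Pow(Add(Mul(Rational(274, 83), -1281), Rational(12188, 10422263501)), -1) = Pow(Add(Rational(-350994, 83), Rational(12188, 10422263501)), -1) = Pow(Rational(-3658151954258390, 865047870583), -1) = Rational(-865047870583, 3658151954258390)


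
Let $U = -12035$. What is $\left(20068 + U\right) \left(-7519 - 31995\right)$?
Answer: $-317415962$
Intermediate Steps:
$\left(20068 + U\right) \left(-7519 - 31995\right) = \left(20068 - 12035\right) \left(-7519 - 31995\right) = 8033 \left(-39514\right) = -317415962$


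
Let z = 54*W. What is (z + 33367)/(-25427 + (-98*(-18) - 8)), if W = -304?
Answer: -16951/23671 ≈ -0.71611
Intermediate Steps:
z = -16416 (z = 54*(-304) = -16416)
(z + 33367)/(-25427 + (-98*(-18) - 8)) = (-16416 + 33367)/(-25427 + (-98*(-18) - 8)) = 16951/(-25427 + (1764 - 8)) = 16951/(-25427 + 1756) = 16951/(-23671) = 16951*(-1/23671) = -16951/23671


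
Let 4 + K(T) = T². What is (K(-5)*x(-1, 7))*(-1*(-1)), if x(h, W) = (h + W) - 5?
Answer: 21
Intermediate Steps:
x(h, W) = -5 + W + h (x(h, W) = (W + h) - 5 = -5 + W + h)
K(T) = -4 + T²
(K(-5)*x(-1, 7))*(-1*(-1)) = ((-4 + (-5)²)*(-5 + 7 - 1))*(-1*(-1)) = ((-4 + 25)*1)*1 = (21*1)*1 = 21*1 = 21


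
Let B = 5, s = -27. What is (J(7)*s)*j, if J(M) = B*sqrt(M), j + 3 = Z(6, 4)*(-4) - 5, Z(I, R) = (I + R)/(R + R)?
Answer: 1755*sqrt(7) ≈ 4643.3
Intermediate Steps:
Z(I, R) = (I + R)/(2*R) (Z(I, R) = (I + R)/((2*R)) = (I + R)*(1/(2*R)) = (I + R)/(2*R))
j = -13 (j = -3 + (((1/2)*(6 + 4)/4)*(-4) - 5) = -3 + (((1/2)*(1/4)*10)*(-4) - 5) = -3 + ((5/4)*(-4) - 5) = -3 + (-5 - 5) = -3 - 10 = -13)
J(M) = 5*sqrt(M)
(J(7)*s)*j = ((5*sqrt(7))*(-27))*(-13) = -135*sqrt(7)*(-13) = 1755*sqrt(7)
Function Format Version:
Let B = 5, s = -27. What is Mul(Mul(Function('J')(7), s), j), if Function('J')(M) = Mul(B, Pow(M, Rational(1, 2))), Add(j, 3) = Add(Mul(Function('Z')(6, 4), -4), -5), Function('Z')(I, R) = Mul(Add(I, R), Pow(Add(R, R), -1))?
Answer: Mul(1755, Pow(7, Rational(1, 2))) ≈ 4643.3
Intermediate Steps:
Function('Z')(I, R) = Mul(Rational(1, 2), Pow(R, -1), Add(I, R)) (Function('Z')(I, R) = Mul(Add(I, R), Pow(Mul(2, R), -1)) = Mul(Add(I, R), Mul(Rational(1, 2), Pow(R, -1))) = Mul(Rational(1, 2), Pow(R, -1), Add(I, R)))
j = -13 (j = Add(-3, Add(Mul(Mul(Rational(1, 2), Pow(4, -1), Add(6, 4)), -4), -5)) = Add(-3, Add(Mul(Mul(Rational(1, 2), Rational(1, 4), 10), -4), -5)) = Add(-3, Add(Mul(Rational(5, 4), -4), -5)) = Add(-3, Add(-5, -5)) = Add(-3, -10) = -13)
Function('J')(M) = Mul(5, Pow(M, Rational(1, 2)))
Mul(Mul(Function('J')(7), s), j) = Mul(Mul(Mul(5, Pow(7, Rational(1, 2))), -27), -13) = Mul(Mul(-135, Pow(7, Rational(1, 2))), -13) = Mul(1755, Pow(7, Rational(1, 2)))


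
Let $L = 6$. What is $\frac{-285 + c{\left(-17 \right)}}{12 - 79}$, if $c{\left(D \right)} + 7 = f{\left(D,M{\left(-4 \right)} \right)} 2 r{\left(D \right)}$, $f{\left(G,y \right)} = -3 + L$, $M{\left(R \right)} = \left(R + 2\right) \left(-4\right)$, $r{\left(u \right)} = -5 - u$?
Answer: $\frac{220}{67} \approx 3.2836$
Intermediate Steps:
$M{\left(R \right)} = -8 - 4 R$ ($M{\left(R \right)} = \left(2 + R\right) \left(-4\right) = -8 - 4 R$)
$f{\left(G,y \right)} = 3$ ($f{\left(G,y \right)} = -3 + 6 = 3$)
$c{\left(D \right)} = -37 - 6 D$ ($c{\left(D \right)} = -7 + 3 \cdot 2 \left(-5 - D\right) = -7 + 6 \left(-5 - D\right) = -7 - \left(30 + 6 D\right) = -37 - 6 D$)
$\frac{-285 + c{\left(-17 \right)}}{12 - 79} = \frac{-285 - -65}{12 - 79} = \frac{-285 + \left(-37 + 102\right)}{-67} = \left(-285 + 65\right) \left(- \frac{1}{67}\right) = \left(-220\right) \left(- \frac{1}{67}\right) = \frac{220}{67}$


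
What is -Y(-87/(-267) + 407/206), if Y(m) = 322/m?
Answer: -5903548/42197 ≈ -139.90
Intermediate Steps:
-Y(-87/(-267) + 407/206) = -322/(-87/(-267) + 407/206) = -322/(-87*(-1/267) + 407*(1/206)) = -322/(29/89 + 407/206) = -322/42197/18334 = -322*18334/42197 = -1*5903548/42197 = -5903548/42197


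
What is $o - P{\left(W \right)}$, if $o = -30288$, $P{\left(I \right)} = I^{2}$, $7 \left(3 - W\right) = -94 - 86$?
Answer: $- \frac{1524513}{49} \approx -31113.0$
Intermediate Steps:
$W = \frac{201}{7}$ ($W = 3 - \frac{-94 - 86}{7} = 3 - - \frac{180}{7} = 3 + \frac{180}{7} = \frac{201}{7} \approx 28.714$)
$o - P{\left(W \right)} = -30288 - \left(\frac{201}{7}\right)^{2} = -30288 - \frac{40401}{49} = - \frac{1524513}{49}$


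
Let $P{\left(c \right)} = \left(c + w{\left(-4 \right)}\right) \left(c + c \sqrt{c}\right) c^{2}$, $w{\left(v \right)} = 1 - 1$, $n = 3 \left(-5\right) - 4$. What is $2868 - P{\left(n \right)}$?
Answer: $-127453 - 130321 i \sqrt{19} \approx -1.2745 \cdot 10^{5} - 5.6806 \cdot 10^{5} i$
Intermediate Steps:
$n = -19$ ($n = -15 - 4 = -19$)
$w{\left(v \right)} = 0$
$P{\left(c \right)} = c^{3} \left(c + c^{\frac{3}{2}}\right)$ ($P{\left(c \right)} = \left(c + 0\right) \left(c + c \sqrt{c}\right) c^{2} = c \left(c + c^{\frac{3}{2}}\right) c^{2} = c^{3} \left(c + c^{\frac{3}{2}}\right)$)
$2868 - P{\left(n \right)} = 2868 - \left(\left(-19\right)^{4} + \left(-19\right)^{\frac{9}{2}}\right) = 2868 - \left(130321 + 130321 i \sqrt{19}\right) = -127453 - 130321 i \sqrt{19}$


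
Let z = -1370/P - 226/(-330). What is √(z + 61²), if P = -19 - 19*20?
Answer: 2*√448488450795/21945 ≈ 61.034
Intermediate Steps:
P = -399 (P = -19 - 380 = -399)
z = 90379/21945 (z = -1370/(-399) - 226/(-330) = -1370*(-1/399) - 226*(-1/330) = 1370/399 + 113/165 = 90379/21945 ≈ 4.1184)
√(z + 61²) = √(90379/21945 + 61²) = √(90379/21945 + 3721) = √(81747724/21945) = 2*√448488450795/21945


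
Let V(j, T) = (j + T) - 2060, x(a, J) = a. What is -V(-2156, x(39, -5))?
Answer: 4177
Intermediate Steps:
V(j, T) = -2060 + T + j (V(j, T) = (T + j) - 2060 = -2060 + T + j)
-V(-2156, x(39, -5)) = -(-2060 + 39 - 2156) = -1*(-4177) = 4177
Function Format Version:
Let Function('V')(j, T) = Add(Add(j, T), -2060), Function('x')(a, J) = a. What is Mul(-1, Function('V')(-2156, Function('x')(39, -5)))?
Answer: 4177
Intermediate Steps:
Function('V')(j, T) = Add(-2060, T, j) (Function('V')(j, T) = Add(Add(T, j), -2060) = Add(-2060, T, j))
Mul(-1, Function('V')(-2156, Function('x')(39, -5))) = Mul(-1, Add(-2060, 39, -2156)) = Mul(-1, -4177) = 4177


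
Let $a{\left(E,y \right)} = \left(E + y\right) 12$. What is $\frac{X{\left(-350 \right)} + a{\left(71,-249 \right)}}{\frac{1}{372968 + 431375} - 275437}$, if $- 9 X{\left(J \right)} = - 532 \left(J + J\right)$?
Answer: $\frac{157500011516}{996956203005} \approx 0.15798$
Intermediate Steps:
$X{\left(J \right)} = \frac{1064 J}{9}$ ($X{\left(J \right)} = - \frac{\left(-532\right) \left(J + J\right)}{9} = - \frac{\left(-532\right) 2 J}{9} = - \frac{\left(-1064\right) J}{9} = \frac{1064 J}{9}$)
$a{\left(E,y \right)} = 12 E + 12 y$
$\frac{X{\left(-350 \right)} + a{\left(71,-249 \right)}}{\frac{1}{372968 + 431375} - 275437} = \frac{\frac{1064}{9} \left(-350\right) + \left(12 \cdot 71 + 12 \left(-249\right)\right)}{\frac{1}{372968 + 431375} - 275437} = \frac{- \frac{372400}{9} + \left(852 - 2988\right)}{\frac{1}{804343} - 275437} = \frac{- \frac{372400}{9} - 2136}{\frac{1}{804343} - 275437} = - \frac{391624}{9 \left(- \frac{221545822890}{804343}\right)} = \left(- \frac{391624}{9}\right) \left(- \frac{804343}{221545822890}\right) = \frac{157500011516}{996956203005}$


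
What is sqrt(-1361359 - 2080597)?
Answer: 14*I*sqrt(17561) ≈ 1855.3*I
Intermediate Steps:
sqrt(-1361359 - 2080597) = sqrt(-3441956) = 14*I*sqrt(17561)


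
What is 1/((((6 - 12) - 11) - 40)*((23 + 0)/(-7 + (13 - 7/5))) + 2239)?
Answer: 1/1954 ≈ 0.00051177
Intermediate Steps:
1/((((6 - 12) - 11) - 40)*((23 + 0)/(-7 + (13 - 7/5))) + 2239) = 1/(((-6 - 11) - 40)*(23/(-7 + (13 - 7*⅕))) + 2239) = 1/((-17 - 40)*(23/(-7 + (13 - 7/5))) + 2239) = 1/(-1311/(-7 + 58/5) + 2239) = 1/(-1311/23/5 + 2239) = 1/(-1311*5/23 + 2239) = 1/(-57*5 + 2239) = 1/(-285 + 2239) = 1/1954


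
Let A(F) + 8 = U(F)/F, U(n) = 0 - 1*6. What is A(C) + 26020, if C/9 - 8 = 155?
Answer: 12719866/489 ≈ 26012.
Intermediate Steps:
C = 1467 (C = 72 + 9*155 = 72 + 1395 = 1467)
U(n) = -6 (U(n) = 0 - 6 = -6)
A(F) = -8 - 6/F
A(C) + 26020 = (-8 - 6/1467) + 26020 = (-8 - 6*1/1467) + 26020 = (-8 - 2/489) + 26020 = -3914/489 + 26020 = 12719866/489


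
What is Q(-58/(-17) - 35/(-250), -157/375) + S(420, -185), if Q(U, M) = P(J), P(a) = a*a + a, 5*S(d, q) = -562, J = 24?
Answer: 2438/5 ≈ 487.60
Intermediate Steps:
S(d, q) = -562/5 (S(d, q) = (⅕)*(-562) = -562/5)
P(a) = a + a² (P(a) = a² + a = a + a²)
Q(U, M) = 600 (Q(U, M) = 24*(1 + 24) = 24*25 = 600)
Q(-58/(-17) - 35/(-250), -157/375) + S(420, -185) = 600 - 562/5 = 2438/5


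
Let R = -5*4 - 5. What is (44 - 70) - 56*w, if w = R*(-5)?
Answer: -7026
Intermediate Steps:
R = -25 (R = -20 - 5 = -25)
w = 125 (w = -25*(-5) = 125)
(44 - 70) - 56*w = (44 - 70) - 56*125 = -26 - 7000 = -7026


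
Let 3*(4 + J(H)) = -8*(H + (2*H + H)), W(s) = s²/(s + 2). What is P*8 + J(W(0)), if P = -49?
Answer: -396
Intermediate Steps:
W(s) = s²/(2 + s)
J(H) = -4 - 32*H/3 (J(H) = -4 + (-8*(H + (2*H + H)))/3 = -4 + (-8*(H + 3*H))/3 = -4 + (-32*H)/3 = -4 - 32*H/3)
P*8 + J(W(0)) = -49*8 + (-4 - 32*0²/(3*(2 + 0))) = -392 + (-4 - 0/2) = -392 + (-4 - 32/3*0) = -392 + (-4 + 0) = -392 - 4 = -396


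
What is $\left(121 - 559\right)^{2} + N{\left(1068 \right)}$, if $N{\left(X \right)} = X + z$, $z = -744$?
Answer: $192168$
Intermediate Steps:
$N{\left(X \right)} = -744 + X$ ($N{\left(X \right)} = X - 744 = -744 + X$)
$\left(121 - 559\right)^{2} + N{\left(1068 \right)} = \left(121 - 559\right)^{2} + \left(-744 + 1068\right) = \left(-438\right)^{2} + 324 = 191844 + 324 = 192168$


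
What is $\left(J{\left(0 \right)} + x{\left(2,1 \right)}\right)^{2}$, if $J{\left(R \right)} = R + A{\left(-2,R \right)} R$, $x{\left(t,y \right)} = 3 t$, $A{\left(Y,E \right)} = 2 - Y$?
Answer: $36$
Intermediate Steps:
$J{\left(R \right)} = 5 R$ ($J{\left(R \right)} = R + \left(2 - -2\right) R = R + \left(2 + 2\right) R = R + 4 R = 5 R$)
$\left(J{\left(0 \right)} + x{\left(2,1 \right)}\right)^{2} = \left(5 \cdot 0 + 3 \cdot 2\right)^{2} = \left(0 + 6\right)^{2} = 6^{2} = 36$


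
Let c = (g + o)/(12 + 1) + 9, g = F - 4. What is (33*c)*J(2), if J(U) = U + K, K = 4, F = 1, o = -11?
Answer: 20394/13 ≈ 1568.8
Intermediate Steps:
g = -3 (g = 1 - 4 = -3)
J(U) = 4 + U (J(U) = U + 4 = 4 + U)
c = 103/13 (c = (-3 - 11)/(12 + 1) + 9 = -14/13 + 9 = 103/13 ≈ 7.9231)
(33*c)*J(2) = (33*(103/13))*(4 + 2) = (3399/13)*6 = 20394/13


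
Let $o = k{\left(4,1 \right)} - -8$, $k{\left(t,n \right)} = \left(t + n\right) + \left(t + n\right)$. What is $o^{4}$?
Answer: $104976$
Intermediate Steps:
$k{\left(t,n \right)} = 2 n + 2 t$ ($k{\left(t,n \right)} = \left(n + t\right) + \left(n + t\right) = 2 n + 2 t$)
$o = 18$ ($o = \left(2 \cdot 1 + 2 \cdot 4\right) - -8 = \left(2 + 8\right) + 8 = 10 + 8 = 18$)
$o^{4} = 18^{4} = 104976$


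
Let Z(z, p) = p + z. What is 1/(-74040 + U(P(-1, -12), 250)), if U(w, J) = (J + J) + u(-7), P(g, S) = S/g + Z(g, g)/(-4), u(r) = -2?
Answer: -1/73542 ≈ -1.3598e-5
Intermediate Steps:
P(g, S) = -g/2 + S/g (P(g, S) = S/g + (g + g)/(-4) = S/g + (2*g)*(-1/4) = S/g - g/2 = -g/2 + S/g)
U(w, J) = -2 + 2*J (U(w, J) = (J + J) - 2 = 2*J - 2 = -2 + 2*J)
1/(-74040 + U(P(-1, -12), 250)) = 1/(-74040 + (-2 + 2*250)) = 1/(-74040 + (-2 + 500)) = 1/(-74040 + 498) = 1/(-73542) = -1/73542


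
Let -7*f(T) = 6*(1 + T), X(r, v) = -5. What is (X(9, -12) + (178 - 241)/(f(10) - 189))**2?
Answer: 4700224/214369 ≈ 21.926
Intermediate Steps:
f(T) = -6/7 - 6*T/7 (f(T) = -6*(1 + T)/7 = -(6 + 6*T)/7 = -6/7 - 6*T/7)
(X(9, -12) + (178 - 241)/(f(10) - 189))**2 = (-5 + (178 - 241)/((-6/7 - 6/7*10) - 189))**2 = (-5 - 63/((-6/7 - 60/7) - 189))**2 = (-5 - 63/(-66/7 - 189))**2 = (-5 - 63/(-1389/7))**2 = (-5 - 63*(-7/1389))**2 = (-5 + 147/463)**2 = (-2168/463)**2 = 4700224/214369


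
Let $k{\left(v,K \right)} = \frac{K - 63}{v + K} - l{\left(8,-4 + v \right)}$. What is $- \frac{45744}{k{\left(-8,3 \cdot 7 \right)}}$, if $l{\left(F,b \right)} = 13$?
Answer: $\frac{594672}{211} \approx 2818.4$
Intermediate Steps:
$k{\left(v,K \right)} = -13 + \frac{-63 + K}{K + v}$ ($k{\left(v,K \right)} = \frac{K - 63}{v + K} - 13 = \frac{K - 63}{K + v} - 13 = \frac{-63 + K}{K + v} - 13 = -13 + \frac{-63 + K}{K + v}$)
$- \frac{45744}{k{\left(-8,3 \cdot 7 \right)}} = - \frac{45744}{\frac{1}{3 \cdot 7 - 8} \left(-63 - -104 - 12 \cdot 3 \cdot 7\right)} = - \frac{45744}{\frac{1}{21 - 8} \left(-63 + 104 - 252\right)} = - \frac{45744}{\frac{1}{13} \left(-63 + 104 - 252\right)} = - \frac{45744}{\frac{1}{13} \left(-211\right)} = - \frac{45744}{- \frac{211}{13}} = \left(-45744\right) \left(- \frac{13}{211}\right) = \frac{594672}{211}$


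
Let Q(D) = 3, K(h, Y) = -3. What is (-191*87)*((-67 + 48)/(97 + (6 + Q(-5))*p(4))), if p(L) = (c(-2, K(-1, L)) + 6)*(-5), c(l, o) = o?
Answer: -16617/2 ≈ -8308.5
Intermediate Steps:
p(L) = -15 (p(L) = (-3 + 6)*(-5) = 3*(-5) = -15)
(-191*87)*((-67 + 48)/(97 + (6 + Q(-5))*p(4))) = (-191*87)*((-67 + 48)/(97 + (6 + 3)*(-15))) = -(-315723)/(97 + 9*(-15)) = -(-315723)/(97 - 135) = -(-315723)/(-38) = -(-315723)*(-1)/38 = -16617*½ = -16617/2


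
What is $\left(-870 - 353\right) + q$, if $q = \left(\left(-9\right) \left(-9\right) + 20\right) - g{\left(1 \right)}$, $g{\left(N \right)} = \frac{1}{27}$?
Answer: $- \frac{30295}{27} \approx -1122.0$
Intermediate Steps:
$g{\left(N \right)} = \frac{1}{27}$
$q = \frac{2726}{27}$ ($q = \left(\left(-9\right) \left(-9\right) + 20\right) - \frac{1}{27} = \left(81 + 20\right) - \frac{1}{27} = 101 - \frac{1}{27} = \frac{2726}{27} \approx 100.96$)
$\left(-870 - 353\right) + q = \left(-870 - 353\right) + \frac{2726}{27} = -1223 + \frac{2726}{27} = - \frac{30295}{27}$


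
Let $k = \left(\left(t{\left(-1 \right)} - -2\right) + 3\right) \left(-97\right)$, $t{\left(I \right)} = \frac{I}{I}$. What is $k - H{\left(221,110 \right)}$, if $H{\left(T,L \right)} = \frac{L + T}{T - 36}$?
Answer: $- \frac{108001}{185} \approx -583.79$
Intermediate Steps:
$t{\left(I \right)} = 1$
$H{\left(T,L \right)} = \frac{L + T}{-36 + T}$
$k = -582$ ($k = \left(\left(1 - -2\right) + 3\right) \left(-97\right) = \left(\left(1 + 2\right) + 3\right) \left(-97\right) = \left(3 + 3\right) \left(-97\right) = 6 \left(-97\right) = -582$)
$k - H{\left(221,110 \right)} = -582 - \frac{110 + 221}{-36 + 221} = -582 - \frac{1}{185} \cdot 331 = -582 - \frac{331}{185} = - \frac{108001}{185}$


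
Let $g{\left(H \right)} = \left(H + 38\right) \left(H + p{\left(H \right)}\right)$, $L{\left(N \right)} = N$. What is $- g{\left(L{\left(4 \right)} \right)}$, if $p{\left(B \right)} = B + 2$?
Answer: $-420$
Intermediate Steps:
$p{\left(B \right)} = 2 + B$
$g{\left(H \right)} = \left(2 + 2 H\right) \left(38 + H\right)$ ($g{\left(H \right)} = \left(H + 38\right) \left(H + \left(2 + H\right)\right) = \left(38 + H\right) \left(2 + 2 H\right) = \left(2 + 2 H\right) \left(38 + H\right)$)
$- g{\left(L{\left(4 \right)} \right)} = - (76 + 2 \cdot 4^{2} + 78 \cdot 4) = - (76 + 2 \cdot 16 + 312) = - (76 + 32 + 312) = \left(-1\right) 420 = -420$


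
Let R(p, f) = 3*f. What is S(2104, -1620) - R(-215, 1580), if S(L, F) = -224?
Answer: -4964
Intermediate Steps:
S(2104, -1620) - R(-215, 1580) = -224 - 3*1580 = -224 - 1*4740 = -224 - 4740 = -4964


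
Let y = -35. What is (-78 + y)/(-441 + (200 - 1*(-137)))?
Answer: 113/104 ≈ 1.0865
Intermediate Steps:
(-78 + y)/(-441 + (200 - 1*(-137))) = (-78 - 35)/(-441 + (200 - 1*(-137))) = -113/(-441 + (200 + 137)) = -113/(-441 + 337) = -113/(-104) = -113*(-1/104) = 113/104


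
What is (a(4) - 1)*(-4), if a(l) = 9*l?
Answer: -140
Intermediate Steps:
(a(4) - 1)*(-4) = (9*4 - 1)*(-4) = (36 - 1)*(-4) = 35*(-4) = -140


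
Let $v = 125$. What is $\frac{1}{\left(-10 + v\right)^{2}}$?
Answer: $\frac{1}{13225} \approx 7.5614 \cdot 10^{-5}$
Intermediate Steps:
$\frac{1}{\left(-10 + v\right)^{2}} = \frac{1}{\left(-10 + 125\right)^{2}} = \frac{1}{115^{2}} = \frac{1}{13225}$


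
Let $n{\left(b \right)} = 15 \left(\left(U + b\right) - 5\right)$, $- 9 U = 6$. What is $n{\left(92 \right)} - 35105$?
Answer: $-33810$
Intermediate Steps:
$U = - \frac{2}{3}$ ($U = \left(- \frac{1}{9}\right) 6 = - \frac{2}{3} \approx -0.66667$)
$n{\left(b \right)} = -85 + 15 b$ ($n{\left(b \right)} = 15 \left(\left(- \frac{2}{3} + b\right) - 5\right) = 15 \left(- \frac{17}{3} + b\right) = -85 + 15 b$)
$n{\left(92 \right)} - 35105 = \left(-85 + 15 \cdot 92\right) - 35105 = \left(-85 + 1380\right) - 35105 = 1295 - 35105 = -33810$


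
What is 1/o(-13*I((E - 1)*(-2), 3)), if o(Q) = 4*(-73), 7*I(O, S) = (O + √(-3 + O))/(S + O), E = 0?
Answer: -1/292 ≈ -0.0034247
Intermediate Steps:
I(O, S) = (O + √(-3 + O))/(7*(O + S)) (I(O, S) = ((O + √(-3 + O))/(S + O))/7 = ((O + √(-3 + O))/(O + S))/7 = (O + √(-3 + O))/(7*(O + S)))
o(Q) = -292
1/o(-13*I((E - 1)*(-2), 3)) = 1/(-292) = -1/292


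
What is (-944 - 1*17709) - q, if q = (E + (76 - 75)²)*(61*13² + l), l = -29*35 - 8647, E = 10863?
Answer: -7047661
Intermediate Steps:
l = -9662 (l = -1015 - 8647 = -9662)
q = 7029008 (q = (10863 + (76 - 75)²)*(61*13² - 9662) = (10863 + 1²)*(61*169 - 9662) = (10863 + 1)*(10309 - 9662) = 10864*647 = 7029008)
(-944 - 1*17709) - q = (-944 - 1*17709) - 1*7029008 = (-944 - 17709) - 7029008 = -18653 - 7029008 = -7047661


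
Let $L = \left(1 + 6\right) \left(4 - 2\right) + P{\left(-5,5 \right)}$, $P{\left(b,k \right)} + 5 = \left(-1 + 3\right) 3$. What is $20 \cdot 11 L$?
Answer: $3300$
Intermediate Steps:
$P{\left(b,k \right)} = 1$ ($P{\left(b,k \right)} = -5 + \left(-1 + 3\right) 3 = -5 + 2 \cdot 3 = -5 + 6 = 1$)
$L = 15$ ($L = \left(1 + 6\right) \left(4 - 2\right) + 1 = 7 \cdot 2 + 1 = 14 + 1 = 15$)
$20 \cdot 11 L = 20 \cdot 11 \cdot 15 = 220 \cdot 15 = 3300$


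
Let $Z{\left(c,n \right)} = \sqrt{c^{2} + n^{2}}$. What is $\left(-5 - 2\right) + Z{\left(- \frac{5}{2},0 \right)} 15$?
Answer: $\frac{61}{2} \approx 30.5$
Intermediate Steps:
$\left(-5 - 2\right) + Z{\left(- \frac{5}{2},0 \right)} 15 = \left(-5 - 2\right) + \sqrt{\left(- \frac{5}{2}\right)^{2} + 0^{2}} \cdot 15 = -7 + \sqrt{\left(\left(-5\right) \frac{1}{2}\right)^{2} + 0} \cdot 15 = -7 + \sqrt{\left(- \frac{5}{2}\right)^{2} + 0} \cdot 15 = -7 + \sqrt{\frac{25}{4} + 0} \cdot 15 = -7 + \sqrt{\frac{25}{4}} \cdot 15 = -7 + \frac{5}{2} \cdot 15 = -7 + \frac{75}{2} = \frac{61}{2}$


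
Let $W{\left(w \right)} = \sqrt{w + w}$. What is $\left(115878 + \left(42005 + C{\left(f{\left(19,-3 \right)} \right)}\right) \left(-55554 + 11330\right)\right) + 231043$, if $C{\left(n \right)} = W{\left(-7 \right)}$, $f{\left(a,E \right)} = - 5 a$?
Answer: $-1857282199 - 44224 i \sqrt{14} \approx -1.8573 \cdot 10^{9} - 1.6547 \cdot 10^{5} i$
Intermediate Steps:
$W{\left(w \right)} = \sqrt{2} \sqrt{w}$ ($W{\left(w \right)} = \sqrt{2 w} = \sqrt{2} \sqrt{w}$)
$C{\left(n \right)} = i \sqrt{14}$ ($C{\left(n \right)} = \sqrt{2} \sqrt{-7} = \sqrt{2} i \sqrt{7} = i \sqrt{14}$)
$\left(115878 + \left(42005 + C{\left(f{\left(19,-3 \right)} \right)}\right) \left(-55554 + 11330\right)\right) + 231043 = \left(115878 + \left(42005 + i \sqrt{14}\right) \left(-55554 + 11330\right)\right) + 231043 = \left(115878 + \left(42005 + i \sqrt{14}\right) \left(-44224\right)\right) + 231043 = \left(115878 - \left(1857629120 + 44224 i \sqrt{14}\right)\right) + 231043 = \left(-1857513242 - 44224 i \sqrt{14}\right) + 231043 = -1857282199 - 44224 i \sqrt{14}$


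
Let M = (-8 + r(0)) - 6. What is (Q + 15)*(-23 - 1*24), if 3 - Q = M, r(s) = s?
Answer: -1504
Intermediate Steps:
M = -14 (M = (-8 + 0) - 6 = -8 - 6 = -14)
Q = 17 (Q = 3 - 1*(-14) = 3 + 14 = 17)
(Q + 15)*(-23 - 1*24) = (17 + 15)*(-23 - 1*24) = 32*(-23 - 24) = 32*(-47) = -1504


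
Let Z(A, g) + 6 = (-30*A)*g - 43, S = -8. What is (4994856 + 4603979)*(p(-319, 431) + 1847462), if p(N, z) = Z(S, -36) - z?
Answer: 17645941531570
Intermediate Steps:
Z(A, g) = -49 - 30*A*g (Z(A, g) = -6 + ((-30*A)*g - 43) = -6 + (-30*A*g - 43) = -6 + (-43 - 30*A*g) = -49 - 30*A*g)
p(N, z) = -8689 - z (p(N, z) = (-49 - 30*(-8)*(-36)) - z = (-49 - 8640) - z = -8689 - z)
(4994856 + 4603979)*(p(-319, 431) + 1847462) = (4994856 + 4603979)*((-8689 - 1*431) + 1847462) = 9598835*((-8689 - 431) + 1847462) = 9598835*(-9120 + 1847462) = 9598835*1838342 = 17645941531570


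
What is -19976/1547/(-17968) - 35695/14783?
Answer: -123987577439/51364450046 ≈ -2.4139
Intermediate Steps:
-19976/1547/(-17968) - 35695/14783 = -19976*1/1547*(-1/17968) - 35695*1/14783 = -19976/1547*(-1/17968) - 35695/14783 = 2497/3474562 - 35695/14783 = -123987577439/51364450046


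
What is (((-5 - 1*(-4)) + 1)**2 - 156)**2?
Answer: 24336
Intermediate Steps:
(((-5 - 1*(-4)) + 1)**2 - 156)**2 = (((-5 + 4) + 1)**2 - 156)**2 = ((-1 + 1)**2 - 156)**2 = (0**2 - 156)**2 = (0 - 156)**2 = (-156)**2 = 24336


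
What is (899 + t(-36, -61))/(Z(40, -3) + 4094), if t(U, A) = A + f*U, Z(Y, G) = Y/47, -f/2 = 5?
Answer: 28153/96229 ≈ 0.29256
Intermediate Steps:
f = -10 (f = -2*5 = -10)
Z(Y, G) = Y/47 (Z(Y, G) = Y*(1/47) = Y/47)
t(U, A) = A - 10*U
(899 + t(-36, -61))/(Z(40, -3) + 4094) = (899 + (-61 - 10*(-36)))/((1/47)*40 + 4094) = (899 + (-61 + 360))/(40/47 + 4094) = (899 + 299)/(192458/47) = 1198*(47/192458) = 28153/96229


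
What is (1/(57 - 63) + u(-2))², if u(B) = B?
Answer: 169/36 ≈ 4.6944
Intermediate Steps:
(1/(57 - 63) + u(-2))² = (1/(57 - 63) - 2)² = (1/(-6) - 2)² = (-⅙ - 2)² = (-13/6)² = 169/36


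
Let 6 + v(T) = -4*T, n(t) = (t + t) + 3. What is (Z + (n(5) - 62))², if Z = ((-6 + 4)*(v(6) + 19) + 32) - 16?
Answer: 121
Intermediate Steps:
n(t) = 3 + 2*t (n(t) = 2*t + 3 = 3 + 2*t)
v(T) = -6 - 4*T
Z = 38 (Z = ((-6 + 4)*((-6 - 4*6) + 19) + 32) - 16 = (-2*((-6 - 24) + 19) + 32) - 16 = (-2*(-30 + 19) + 32) - 16 = (-2*(-11) + 32) - 16 = (22 + 32) - 16 = 54 - 16 = 38)
(Z + (n(5) - 62))² = (38 + ((3 + 2*5) - 62))² = (38 + ((3 + 10) - 62))² = (38 + (13 - 62))² = (38 - 49)² = (-11)² = 121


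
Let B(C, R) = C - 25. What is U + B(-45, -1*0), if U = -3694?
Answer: -3764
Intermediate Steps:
B(C, R) = -25 + C
U + B(-45, -1*0) = -3694 + (-25 - 45) = -3694 - 70 = -3764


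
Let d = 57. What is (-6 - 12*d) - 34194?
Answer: -34884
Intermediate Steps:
(-6 - 12*d) - 34194 = (-6 - 12*57) - 34194 = (-6 - 684) - 34194 = -690 - 34194 = -34884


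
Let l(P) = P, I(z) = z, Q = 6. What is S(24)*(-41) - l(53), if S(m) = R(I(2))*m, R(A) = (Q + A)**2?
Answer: -63029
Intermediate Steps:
R(A) = (6 + A)**2
S(m) = 64*m (S(m) = (6 + 2)**2*m = 8**2*m = 64*m)
S(24)*(-41) - l(53) = (64*24)*(-41) - 1*53 = 1536*(-41) - 53 = -62976 - 53 = -63029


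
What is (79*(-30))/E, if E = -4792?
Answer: 1185/2396 ≈ 0.49457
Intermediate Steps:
(79*(-30))/E = (79*(-30))/(-4792) = -2370*(-1/4792) = 1185/2396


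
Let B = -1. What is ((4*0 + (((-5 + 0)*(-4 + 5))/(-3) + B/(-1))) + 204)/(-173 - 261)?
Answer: -10/21 ≈ -0.47619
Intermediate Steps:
((4*0 + (((-5 + 0)*(-4 + 5))/(-3) + B/(-1))) + 204)/(-173 - 261) = ((4*0 + (((-5 + 0)*(-4 + 5))/(-3) - 1/(-1))) + 204)/(-173 - 261) = ((0 + (-5*1*(-⅓) - 1*(-1))) + 204)/(-434) = ((0 + (-5*(-⅓) + 1)) + 204)*(-1/434) = ((0 + (5/3 + 1)) + 204)*(-1/434) = ((0 + 8/3) + 204)*(-1/434) = (8/3 + 204)*(-1/434) = (620/3)*(-1/434) = -10/21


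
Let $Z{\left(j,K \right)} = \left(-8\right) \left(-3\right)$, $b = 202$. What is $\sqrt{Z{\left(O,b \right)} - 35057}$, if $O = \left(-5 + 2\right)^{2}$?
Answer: $i \sqrt{35033} \approx 187.17 i$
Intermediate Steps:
$O = 9$ ($O = \left(-3\right)^{2} = 9$)
$Z{\left(j,K \right)} = 24$
$\sqrt{Z{\left(O,b \right)} - 35057} = \sqrt{24 - 35057} = \sqrt{-35033} = i \sqrt{35033}$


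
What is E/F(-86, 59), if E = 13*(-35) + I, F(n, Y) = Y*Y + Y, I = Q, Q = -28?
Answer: -161/1180 ≈ -0.13644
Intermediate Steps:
I = -28
F(n, Y) = Y + Y² (F(n, Y) = Y² + Y = Y + Y²)
E = -483 (E = 13*(-35) - 28 = -455 - 28 = -483)
E/F(-86, 59) = -483*1/(59*(1 + 59)) = -483/(59*60) = -483/3540 = -483*1/3540 = -161/1180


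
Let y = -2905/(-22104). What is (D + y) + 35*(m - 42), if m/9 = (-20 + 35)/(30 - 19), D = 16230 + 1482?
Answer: 4053618203/243144 ≈ 16672.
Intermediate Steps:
D = 17712
m = 135/11 (m = 9*((-20 + 35)/(30 - 19)) = 9*(15/11) = 135/11 ≈ 12.273)
y = 2905/22104 (y = -2905*(-1/22104) = 2905/22104 ≈ 0.13142)
(D + y) + 35*(m - 42) = (17712 + 2905/22104) + 35*(135/11 - 42) = 391508953/22104 + 35*(-327/11) = 391508953/22104 - 11445/11 = 4053618203/243144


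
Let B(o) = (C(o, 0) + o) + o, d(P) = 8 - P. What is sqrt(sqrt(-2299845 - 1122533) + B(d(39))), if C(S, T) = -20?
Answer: sqrt(-82 + I*sqrt(3422378)) ≈ 29.747 + 31.095*I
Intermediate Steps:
B(o) = -20 + 2*o (B(o) = (-20 + o) + o = -20 + 2*o)
sqrt(sqrt(-2299845 - 1122533) + B(d(39))) = sqrt(sqrt(-2299845 - 1122533) + (-20 + 2*(8 - 1*39))) = sqrt(sqrt(-3422378) + (-20 + 2*(8 - 39))) = sqrt(I*sqrt(3422378) + (-20 + 2*(-31))) = sqrt(I*sqrt(3422378) + (-20 - 62)) = sqrt(I*sqrt(3422378) - 82) = sqrt(-82 + I*sqrt(3422378))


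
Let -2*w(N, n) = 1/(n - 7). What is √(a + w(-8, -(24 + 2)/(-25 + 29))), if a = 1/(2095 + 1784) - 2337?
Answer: I*√35163438855/3879 ≈ 48.342*I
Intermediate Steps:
w(N, n) = -1/(2*(-7 + n)) (w(N, n) = -1/(2*(n - 7)) = -1/(2*(-7 + n)))
a = -9065222/3879 (a = 1/3879 - 2337 = -9065222/3879 ≈ -2337.0)
√(a + w(-8, -(24 + 2)/(-25 + 29))) = √(-9065222/3879 - 1/(-14 + 2*(-(24 + 2)/(-25 + 29)))) = √(-9065222/3879 - 1/(-14 + 2*(-26/4))) = √(-9065222/3879 - 1/(-14 + 2*(-1*13/2))) = √(-9065222/3879 - 1/(-14 + 2*(-13/2))) = √(-9065222/3879 - 1/(-14 - 13)) = √(-9065222/3879 - 1/(-27)) = √(-9065222/3879 - 1*(-1/27)) = √(-9065222/3879 + 1/27) = √(-27195235/11637) = I*√35163438855/3879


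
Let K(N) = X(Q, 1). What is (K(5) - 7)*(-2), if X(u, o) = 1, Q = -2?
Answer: 12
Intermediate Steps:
K(N) = 1
(K(5) - 7)*(-2) = (1 - 7)*(-2) = -6*(-2) = 12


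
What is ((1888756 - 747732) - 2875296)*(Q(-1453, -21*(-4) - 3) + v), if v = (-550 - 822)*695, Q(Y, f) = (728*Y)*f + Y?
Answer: 150249516653184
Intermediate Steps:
Q(Y, f) = Y + 728*Y*f (Q(Y, f) = 728*Y*f + Y = Y + 728*Y*f)
v = -953540 (v = -1372*695 = -953540)
((1888756 - 747732) - 2875296)*(Q(-1453, -21*(-4) - 3) + v) = ((1888756 - 747732) - 2875296)*(-1453*(1 + 728*(-21*(-4) - 3)) - 953540) = (1141024 - 2875296)*(-1453*(1 + 728*(84 - 3)) - 953540) = -1734272*(-1453*(1 + 728*81) - 953540) = -1734272*(-1453*(1 + 58968) - 953540) = -1734272*(-1453*58969 - 953540) = -1734272*(-85681957 - 953540) = -1734272*(-86635497) = 150249516653184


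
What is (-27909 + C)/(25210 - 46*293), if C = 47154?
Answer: 19245/11732 ≈ 1.6404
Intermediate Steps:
(-27909 + C)/(25210 - 46*293) = (-27909 + 47154)/(25210 - 46*293) = 19245/(25210 - 13478) = 19245/11732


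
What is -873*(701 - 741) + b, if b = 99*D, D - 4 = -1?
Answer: 35217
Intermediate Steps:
D = 3 (D = 4 - 1 = 3)
b = 297 (b = 99*3 = 297)
-873*(701 - 741) + b = -873*(701 - 741) + 297 = -873*(-40) + 297 = 34920 + 297 = 35217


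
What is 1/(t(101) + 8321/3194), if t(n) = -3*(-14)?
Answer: 3194/142469 ≈ 0.022419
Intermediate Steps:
t(n) = 42
1/(t(101) + 8321/3194) = 1/(42 + 8321/3194) = 1/(142469/3194) = 3194/142469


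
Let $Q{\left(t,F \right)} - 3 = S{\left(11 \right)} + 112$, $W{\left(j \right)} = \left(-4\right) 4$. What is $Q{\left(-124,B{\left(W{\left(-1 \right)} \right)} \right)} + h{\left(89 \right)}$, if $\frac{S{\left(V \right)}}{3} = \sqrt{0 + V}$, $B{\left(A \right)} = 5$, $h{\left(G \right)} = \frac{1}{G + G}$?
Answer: $\frac{20471}{178} + 3 \sqrt{11} \approx 124.96$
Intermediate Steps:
$W{\left(j \right)} = -16$
$h{\left(G \right)} = \frac{1}{2 G}$
$S{\left(V \right)} = 3 \sqrt{V}$ ($S{\left(V \right)} = 3 \sqrt{0 + V} = 3 \sqrt{V}$)
$Q{\left(t,F \right)} = 115 + 3 \sqrt{11}$ ($Q{\left(t,F \right)} = 3 + \left(3 \sqrt{11} + 112\right) = 3 + \left(112 + 3 \sqrt{11}\right) = 115 + 3 \sqrt{11}$)
$Q{\left(-124,B{\left(W{\left(-1 \right)} \right)} \right)} + h{\left(89 \right)} = \left(115 + 3 \sqrt{11}\right) + \frac{1}{2 \cdot 89} = \left(115 + 3 \sqrt{11}\right) + \frac{1}{2} \cdot \frac{1}{89} = \left(115 + 3 \sqrt{11}\right) + \frac{1}{178} = \frac{20471}{178} + 3 \sqrt{11}$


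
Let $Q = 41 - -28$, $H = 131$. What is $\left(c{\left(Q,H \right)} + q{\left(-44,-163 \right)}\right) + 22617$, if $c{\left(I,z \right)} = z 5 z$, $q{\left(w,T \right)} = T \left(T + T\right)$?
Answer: $161560$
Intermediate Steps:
$Q = 69$ ($Q = 41 + 28 = 69$)
$q{\left(w,T \right)} = 2 T^{2}$ ($q{\left(w,T \right)} = T 2 T = 2 T^{2}$)
$c{\left(I,z \right)} = 5 z^{2}$ ($c{\left(I,z \right)} = 5 z z = 5 z^{2}$)
$\left(c{\left(Q,H \right)} + q{\left(-44,-163 \right)}\right) + 22617 = \left(5 \cdot 131^{2} + 2 \left(-163\right)^{2}\right) + 22617 = \left(5 \cdot 17161 + 2 \cdot 26569\right) + 22617 = \left(85805 + 53138\right) + 22617 = 138943 + 22617 = 161560$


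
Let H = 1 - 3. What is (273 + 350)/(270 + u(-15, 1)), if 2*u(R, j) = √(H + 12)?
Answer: 67284/29159 - 623*√10/145795 ≈ 2.2940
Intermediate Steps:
H = -2
u(R, j) = √10/2 (u(R, j) = √(-2 + 12)/2 = √10/2)
(273 + 350)/(270 + u(-15, 1)) = (273 + 350)/(270 + √10/2) = 623/(270 + √10/2)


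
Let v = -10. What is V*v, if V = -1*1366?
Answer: 13660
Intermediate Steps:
V = -1366
V*v = -1366*(-10) = 13660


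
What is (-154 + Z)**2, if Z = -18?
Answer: 29584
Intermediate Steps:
(-154 + Z)**2 = (-154 - 18)**2 = (-172)**2 = 29584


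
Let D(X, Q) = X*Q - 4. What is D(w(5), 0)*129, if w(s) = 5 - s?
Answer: -516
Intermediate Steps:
D(X, Q) = -4 + Q*X (D(X, Q) = Q*X - 4 = -4 + Q*X)
D(w(5), 0)*129 = (-4 + 0*(5 - 1*5))*129 = (-4 + 0*(5 - 5))*129 = (-4 + 0*0)*129 = (-4 + 0)*129 = -4*129 = -516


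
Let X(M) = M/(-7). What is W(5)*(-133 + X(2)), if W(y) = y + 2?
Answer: -933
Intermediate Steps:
W(y) = 2 + y
X(M) = -M/7 (X(M) = M*(-⅐) = -M/7)
W(5)*(-133 + X(2)) = (2 + 5)*(-133 - ⅐*2) = 7*(-133 - 2/7) = 7*(-933/7) = -933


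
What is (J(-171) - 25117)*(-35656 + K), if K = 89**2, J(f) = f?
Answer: 701362680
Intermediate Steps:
K = 7921
(J(-171) - 25117)*(-35656 + K) = (-171 - 25117)*(-35656 + 7921) = -25288*(-27735) = 701362680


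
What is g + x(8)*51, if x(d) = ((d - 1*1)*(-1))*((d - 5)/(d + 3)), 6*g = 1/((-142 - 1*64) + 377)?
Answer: -1098835/11286 ≈ -97.363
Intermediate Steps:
g = 1/1026 (g = 1/(6*((-142 - 1*64) + 377)) = 1/(6*((-142 - 64) + 377)) = 1/(6*(-206 + 377)) = (1/6)/171 = (1/6)*(1/171) = 1/1026 ≈ 0.00097466)
x(d) = (1 - d)*(-5 + d)/(3 + d) (x(d) = ((d - 1)*(-1))*((-5 + d)/(3 + d)) = ((-1 + d)*(-1))*((-5 + d)/(3 + d)) = (1 - d)*((-5 + d)/(3 + d)) = (1 - d)*(-5 + d)/(3 + d))
g + x(8)*51 = 1/1026 + ((-5 - 1*8**2 + 6*8)/(3 + 8))*51 = 1/1026 + ((-5 - 1*64 + 48)/11)*51 = 1/1026 + ((-5 - 64 + 48)/11)*51 = 1/1026 + ((1/11)*(-21))*51 = 1/1026 - 21/11*51 = 1/1026 - 1071/11 = -1098835/11286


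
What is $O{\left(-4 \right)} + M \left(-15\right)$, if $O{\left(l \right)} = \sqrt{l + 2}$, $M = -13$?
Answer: $195 + i \sqrt{2} \approx 195.0 + 1.4142 i$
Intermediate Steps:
$O{\left(l \right)} = \sqrt{2 + l}$
$O{\left(-4 \right)} + M \left(-15\right) = \sqrt{2 - 4} - -195 = \sqrt{-2} + 195 = i \sqrt{2} + 195 = 195 + i \sqrt{2}$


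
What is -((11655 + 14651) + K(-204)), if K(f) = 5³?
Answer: -26431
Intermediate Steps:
K(f) = 125
-((11655 + 14651) + K(-204)) = -((11655 + 14651) + 125) = -(26306 + 125) = -1*26431 = -26431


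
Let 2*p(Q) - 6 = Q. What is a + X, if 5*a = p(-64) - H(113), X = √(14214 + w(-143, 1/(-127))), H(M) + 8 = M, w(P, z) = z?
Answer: -134/5 + √229257479/127 ≈ 92.422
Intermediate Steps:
p(Q) = 3 + Q/2
H(M) = -8 + M
X = √229257479/127 (X = √(14214 + 1/(-127)) = √(14214 - 1/127) = √(1805177/127) = √229257479/127 ≈ 119.22)
a = -134/5 (a = ((3 + (½)*(-64)) - (-8 + 113))/5 = ((3 - 32) - 1*105)/5 = (-29 - 105)/5 = (⅕)*(-134) = -134/5 ≈ -26.800)
a + X = -134/5 + √229257479/127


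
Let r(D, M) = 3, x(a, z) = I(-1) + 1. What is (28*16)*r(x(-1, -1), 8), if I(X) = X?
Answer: 1344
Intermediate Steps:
x(a, z) = 0 (x(a, z) = -1 + 1 = 0)
(28*16)*r(x(-1, -1), 8) = (28*16)*3 = 448*3 = 1344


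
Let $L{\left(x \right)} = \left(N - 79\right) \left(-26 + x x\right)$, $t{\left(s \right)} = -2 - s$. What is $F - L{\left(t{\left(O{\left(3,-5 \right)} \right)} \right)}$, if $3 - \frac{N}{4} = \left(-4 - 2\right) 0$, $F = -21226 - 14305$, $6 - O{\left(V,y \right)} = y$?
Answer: $-25950$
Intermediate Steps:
$O{\left(V,y \right)} = 6 - y$
$F = -35531$
$N = 12$ ($N = 12 - 4 \left(-4 - 2\right) 0 = 12 - 4 \left(\left(-6\right) 0\right) = 12 - 0 = 12 + 0 = 12$)
$L{\left(x \right)} = 1742 - 67 x^{2}$ ($L{\left(x \right)} = \left(12 - 79\right) \left(-26 + x x\right) = - 67 \left(-26 + x^{2}\right) = 1742 - 67 x^{2}$)
$F - L{\left(t{\left(O{\left(3,-5 \right)} \right)} \right)} = -35531 - \left(1742 - 67 \left(-2 - \left(6 - -5\right)\right)^{2}\right) = -35531 - \left(1742 - 67 \left(-2 - \left(6 + 5\right)\right)^{2}\right) = -35531 - \left(1742 - 67 \left(-2 - 11\right)^{2}\right) = -35531 - \left(1742 - 67 \left(-13\right)^{2}\right) = -35531 - \left(1742 - 11323\right) = -35531 - -9581 = -35531 + 9581 = -25950$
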